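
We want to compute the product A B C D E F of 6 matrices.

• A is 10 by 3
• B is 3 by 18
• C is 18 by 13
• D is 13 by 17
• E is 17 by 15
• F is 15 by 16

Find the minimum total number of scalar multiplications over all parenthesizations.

Adjacent pairs: AB = 10·3·18 = 540; BC = 3·18·13 = 702; CD = 18·13·17 = 3978; DE = 13·17·15 = 3315; EF = 17·15·16 = 4080.
Length 3: A..C: k=1: 0+702+10·3·13=1092; k=2: 540+0+10·18·13=2880 → min 1092 | B..D: k=2: 0+3978+3·18·17=4896; k=3: 702+0+3·13·17=1365 → min 1365 | C..E: k=3: 0+3315+18·13·15=6825; k=4: 3978+0+18·17·15=8568 → min 6825 | D..F: k=4: 0+4080+13·17·16=7616; k=5: 3315+0+13·15·16=6435 → min 6435.
Length 4: A..D: k=1: 0+1365+10·3·17=1875; k=2: 540+3978+10·18·17=7578; k=3: 1092+0+10·13·17=3302 → min 1875 | B..E: k=2: 0+6825+3·18·15=7635; k=3: 702+3315+3·13·15=4602; k=4: 1365+0+3·17·15=2130 → min 2130 | C..F: k=3: 0+6435+18·13·16=10179; k=4: 3978+4080+18·17·16=12954; k=5: 6825+0+18·15·16=11145 → min 10179.
Length 5: A..E: k=1: 0+2130+10·3·15=2580; k=2: 540+6825+10·18·15=10065; k=3: 1092+3315+10·13·15=6357; k=4: 1875+0+10·17·15=4425 → min 2580 | B..F: k=2: 0+10179+3·18·16=11043; k=3: 702+6435+3·13·16=7761; k=4: 1365+4080+3·17·16=6261; k=5: 2130+0+3·15·16=2850 → min 2850.
Length 6: A..F: k=1: 0+2850+10·3·16=3330; k=2: 540+10179+10·18·16=13599; k=3: 1092+6435+10·13·16=9607; k=4: 1875+4080+10·17·16=8675; k=5: 2580+0+10·15·16=4980 → min 3330.
Optimal order: (A ((((B C) D) E) F)) with cost 3330.

3330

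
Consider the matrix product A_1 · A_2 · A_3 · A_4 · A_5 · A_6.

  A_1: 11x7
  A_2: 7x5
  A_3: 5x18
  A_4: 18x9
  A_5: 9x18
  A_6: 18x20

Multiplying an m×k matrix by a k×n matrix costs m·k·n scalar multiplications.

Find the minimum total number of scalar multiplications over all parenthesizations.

4905

Adjacent pairs: A_1A_2 = 11·7·5 = 385; A_2A_3 = 7·5·18 = 630; A_3A_4 = 5·18·9 = 810; A_4A_5 = 18·9·18 = 2916; A_5A_6 = 9·18·20 = 3240.
Length 3: A_1..A_3: k=1: 0+630+11·7·18=2016; k=2: 385+0+11·5·18=1375 → min 1375 | A_2..A_4: k=2: 0+810+7·5·9=1125; k=3: 630+0+7·18·9=1764 → min 1125 | A_3..A_5: k=3: 0+2916+5·18·18=4536; k=4: 810+0+5·9·18=1620 → min 1620 | A_4..A_6: k=4: 0+3240+18·9·20=6480; k=5: 2916+0+18·18·20=9396 → min 6480.
Length 4: A_1..A_4: k=1: 0+1125+11·7·9=1818; k=2: 385+810+11·5·9=1690; k=3: 1375+0+11·18·9=3157 → min 1690 | A_2..A_5: k=2: 0+1620+7·5·18=2250; k=3: 630+2916+7·18·18=5814; k=4: 1125+0+7·9·18=2259 → min 2250 | A_3..A_6: k=3: 0+6480+5·18·20=8280; k=4: 810+3240+5·9·20=4950; k=5: 1620+0+5·18·20=3420 → min 3420.
Length 5: A_1..A_5: k=1: 0+2250+11·7·18=3636; k=2: 385+1620+11·5·18=2995; k=3: 1375+2916+11·18·18=7855; k=4: 1690+0+11·9·18=3472 → min 2995 | A_2..A_6: k=2: 0+3420+7·5·20=4120; k=3: 630+6480+7·18·20=9630; k=4: 1125+3240+7·9·20=5625; k=5: 2250+0+7·18·20=4770 → min 4120.
Length 6: A_1..A_6: k=1: 0+4120+11·7·20=5660; k=2: 385+3420+11·5·20=4905; k=3: 1375+6480+11·18·20=11815; k=4: 1690+3240+11·9·20=6910; k=5: 2995+0+11·18·20=6955 → min 4905.
Optimal order: ((A_1 · A_2) · (((A_3 · A_4) · A_5) · A_6)) with cost 4905.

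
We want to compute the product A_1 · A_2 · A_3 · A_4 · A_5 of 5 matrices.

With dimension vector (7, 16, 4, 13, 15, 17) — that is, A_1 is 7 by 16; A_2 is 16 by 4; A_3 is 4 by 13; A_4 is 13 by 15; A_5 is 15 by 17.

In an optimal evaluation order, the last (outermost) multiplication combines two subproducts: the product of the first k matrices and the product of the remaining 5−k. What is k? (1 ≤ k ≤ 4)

2

Adjacent pairs: A_1A_2 = 7·16·4 = 448; A_2A_3 = 16·4·13 = 832; A_3A_4 = 4·13·15 = 780; A_4A_5 = 13·15·17 = 3315.
Length 3: A_1..A_3: k=1: 0+832+7·16·13=2288; k=2: 448+0+7·4·13=812 → min 812 | A_2..A_4: k=2: 0+780+16·4·15=1740; k=3: 832+0+16·13·15=3952 → min 1740 | A_3..A_5: k=3: 0+3315+4·13·17=4199; k=4: 780+0+4·15·17=1800 → min 1800.
Length 4: A_1..A_4: k=1: 0+1740+7·16·15=3420; k=2: 448+780+7·4·15=1648; k=3: 812+0+7·13·15=2177 → min 1648 | A_2..A_5: k=2: 0+1800+16·4·17=2888; k=3: 832+3315+16·13·17=7683; k=4: 1740+0+16·15·17=5820 → min 2888.
Top-level splits: k=1: (A_1..A_1)·(A_2..A_5) → 0+2888+7·16·17 = 4792; k=2: (A_1..A_2)·(A_3..A_5) → 448+1800+7·4·17 = 2724; k=3: (A_1..A_3)·(A_4..A_5) → 812+3315+7·13·17 = 5674; k=4: (A_1..A_4)·(A_5..A_5) → 1648+0+7·15·17 = 3433.
Best split is after A_2, i.e. k = 2.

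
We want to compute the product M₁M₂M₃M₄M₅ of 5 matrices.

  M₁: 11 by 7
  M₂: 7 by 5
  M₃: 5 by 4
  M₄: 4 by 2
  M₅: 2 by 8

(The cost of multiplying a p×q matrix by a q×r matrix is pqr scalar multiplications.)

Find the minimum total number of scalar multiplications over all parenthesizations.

Adjacent pairs: M₁M₂ = 11·7·5 = 385; M₂M₃ = 7·5·4 = 140; M₃M₄ = 5·4·2 = 40; M₄M₅ = 4·2·8 = 64.
Length 3: M₁..M₃: k=1: 0+140+11·7·4=448; k=2: 385+0+11·5·4=605 → min 448 | M₂..M₄: k=2: 0+40+7·5·2=110; k=3: 140+0+7·4·2=196 → min 110 | M₃..M₅: k=3: 0+64+5·4·8=224; k=4: 40+0+5·2·8=120 → min 120.
Length 4: M₁..M₄: k=1: 0+110+11·7·2=264; k=2: 385+40+11·5·2=535; k=3: 448+0+11·4·2=536 → min 264 | M₂..M₅: k=2: 0+120+7·5·8=400; k=3: 140+64+7·4·8=428; k=4: 110+0+7·2·8=222 → min 222.
Length 5: M₁..M₅: k=1: 0+222+11·7·8=838; k=2: 385+120+11·5·8=945; k=3: 448+64+11·4·8=864; k=4: 264+0+11·2·8=440 → min 440.
Optimal order: ((M₁(M₂(M₃M₄)))M₅) with cost 440.

440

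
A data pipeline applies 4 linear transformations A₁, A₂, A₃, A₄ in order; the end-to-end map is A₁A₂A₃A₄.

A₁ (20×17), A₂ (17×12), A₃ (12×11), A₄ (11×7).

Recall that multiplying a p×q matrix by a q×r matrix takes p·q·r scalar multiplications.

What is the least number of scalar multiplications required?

4732

Adjacent pairs: A₁A₂ = 20·17·12 = 4080; A₂A₃ = 17·12·11 = 2244; A₃A₄ = 12·11·7 = 924.
Length 3: A₁..A₃: k=1: 0+2244+20·17·11=5984; k=2: 4080+0+20·12·11=6720 → min 5984 | A₂..A₄: k=2: 0+924+17·12·7=2352; k=3: 2244+0+17·11·7=3553 → min 2352.
Length 4: A₁..A₄: k=1: 0+2352+20·17·7=4732; k=2: 4080+924+20·12·7=6684; k=3: 5984+0+20·11·7=7524 → min 4732.
Optimal order: (A₁(A₂(A₃A₄))) with cost 4732.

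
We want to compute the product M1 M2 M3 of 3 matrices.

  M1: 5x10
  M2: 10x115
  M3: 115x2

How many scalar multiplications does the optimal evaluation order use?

2400

Order (M1 (M2 M3)): (M2 M3): 10×115 by 115×2 → 10×2, cost 10·115·2 = 2300; (M1 (M2 M3)): 5×10 by 10×2 → 5×2, cost 5·10·2 = 100; cumulative 2400. Total 2400.
Order ((M1 M2) M3): (M1 M2): 5×10 by 10×115 → 5×115, cost 5·10·115 = 5750; ((M1 M2) M3): 5×115 by 115×2 → 5×2, cost 5·115·2 = 1150; cumulative 6900. Total 6900.
Minimum: 2400.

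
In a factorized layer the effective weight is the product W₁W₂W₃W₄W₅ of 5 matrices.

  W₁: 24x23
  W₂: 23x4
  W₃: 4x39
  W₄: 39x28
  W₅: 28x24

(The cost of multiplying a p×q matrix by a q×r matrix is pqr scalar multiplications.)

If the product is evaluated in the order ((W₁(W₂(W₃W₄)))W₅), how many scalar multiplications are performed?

(W₃W₄): 4×39 by 39×28 → 4×28, cost 4·39·28 = 4368
(W₂(W₃W₄)): 23×4 by 4×28 → 23×28, cost 23·4·28 = 2576; cumulative 6944
(W₁(W₂(W₃W₄))): 24×23 by 23×28 → 24×28, cost 24·23·28 = 15456; cumulative 22400
((W₁(W₂(W₃W₄)))W₅): 24×28 by 28×24 → 24×24, cost 24·28·24 = 16128; cumulative 38528
Total: 38528 scalar multiplications.

38528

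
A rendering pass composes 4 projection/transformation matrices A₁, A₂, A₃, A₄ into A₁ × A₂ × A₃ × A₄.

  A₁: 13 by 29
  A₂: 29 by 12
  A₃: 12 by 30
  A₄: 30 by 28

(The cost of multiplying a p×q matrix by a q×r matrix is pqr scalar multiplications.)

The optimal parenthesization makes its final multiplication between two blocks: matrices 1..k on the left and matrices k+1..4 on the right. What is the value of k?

2

Adjacent pairs: A₁A₂ = 13·29·12 = 4524; A₂A₃ = 29·12·30 = 10440; A₃A₄ = 12·30·28 = 10080.
Length 3: A₁..A₃: k=1: 0+10440+13·29·30=21750; k=2: 4524+0+13·12·30=9204 → min 9204 | A₂..A₄: k=2: 0+10080+29·12·28=19824; k=3: 10440+0+29·30·28=34800 → min 19824.
Top-level splits: k=1: (A₁..A₁)·(A₂..A₄) → 0+19824+13·29·28 = 30380; k=2: (A₁..A₂)·(A₃..A₄) → 4524+10080+13·12·28 = 18972; k=3: (A₁..A₃)·(A₄..A₄) → 9204+0+13·30·28 = 20124.
Best split is after A₂, i.e. k = 2.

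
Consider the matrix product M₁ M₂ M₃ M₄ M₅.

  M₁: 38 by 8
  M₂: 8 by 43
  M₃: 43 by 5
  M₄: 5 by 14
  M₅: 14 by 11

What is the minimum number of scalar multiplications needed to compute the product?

6100

Adjacent pairs: M₁M₂ = 38·8·43 = 13072; M₂M₃ = 8·43·5 = 1720; M₃M₄ = 43·5·14 = 3010; M₄M₅ = 5·14·11 = 770.
Length 3: M₁..M₃: k=1: 0+1720+38·8·5=3240; k=2: 13072+0+38·43·5=21242 → min 3240 | M₂..M₄: k=2: 0+3010+8·43·14=7826; k=3: 1720+0+8·5·14=2280 → min 2280 | M₃..M₅: k=3: 0+770+43·5·11=3135; k=4: 3010+0+43·14·11=9632 → min 3135.
Length 4: M₁..M₄: k=1: 0+2280+38·8·14=6536; k=2: 13072+3010+38·43·14=38958; k=3: 3240+0+38·5·14=5900 → min 5900 | M₂..M₅: k=2: 0+3135+8·43·11=6919; k=3: 1720+770+8·5·11=2930; k=4: 2280+0+8·14·11=3512 → min 2930.
Length 5: M₁..M₅: k=1: 0+2930+38·8·11=6274; k=2: 13072+3135+38·43·11=34181; k=3: 3240+770+38·5·11=6100; k=4: 5900+0+38·14·11=11752 → min 6100.
Optimal order: ((M₁ (M₂ M₃)) (M₄ M₅)) with cost 6100.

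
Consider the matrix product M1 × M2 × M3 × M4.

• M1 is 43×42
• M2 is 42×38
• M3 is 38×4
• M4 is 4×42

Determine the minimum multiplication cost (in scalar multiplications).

20832

Adjacent pairs: M1M2 = 43·42·38 = 68628; M2M3 = 42·38·4 = 6384; M3M4 = 38·4·42 = 6384.
Length 3: M1..M3: k=1: 0+6384+43·42·4=13608; k=2: 68628+0+43·38·4=75164 → min 13608 | M2..M4: k=2: 0+6384+42·38·42=73416; k=3: 6384+0+42·4·42=13440 → min 13440.
Length 4: M1..M4: k=1: 0+13440+43·42·42=89292; k=2: 68628+6384+43·38·42=143640; k=3: 13608+0+43·4·42=20832 → min 20832.
Optimal order: ((M1 × (M2 × M3)) × M4) with cost 20832.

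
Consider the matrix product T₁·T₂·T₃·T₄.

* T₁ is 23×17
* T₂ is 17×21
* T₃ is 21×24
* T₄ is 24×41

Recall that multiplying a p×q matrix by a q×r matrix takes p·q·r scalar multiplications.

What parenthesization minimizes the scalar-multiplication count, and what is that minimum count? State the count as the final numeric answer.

Adjacent pairs: T₁T₂ = 23·17·21 = 8211; T₂T₃ = 17·21·24 = 8568; T₃T₄ = 21·24·41 = 20664.
Length 3: T₁..T₃: k=1: 0+8568+23·17·24=17952; k=2: 8211+0+23·21·24=19803 → min 17952 | T₂..T₄: k=2: 0+20664+17·21·41=35301; k=3: 8568+0+17·24·41=25296 → min 25296.
Length 4: T₁..T₄: k=1: 0+25296+23·17·41=41327; k=2: 8211+20664+23·21·41=48678; k=3: 17952+0+23·24·41=40584 → min 40584.
Optimal parenthesization: ((T₁·(T₂·T₃))·T₄) with cost 40584.

40584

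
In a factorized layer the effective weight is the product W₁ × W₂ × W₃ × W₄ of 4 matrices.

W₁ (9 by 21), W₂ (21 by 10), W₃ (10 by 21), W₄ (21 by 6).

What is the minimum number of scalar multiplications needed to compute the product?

3654

Adjacent pairs: W₁W₂ = 9·21·10 = 1890; W₂W₃ = 21·10·21 = 4410; W₃W₄ = 10·21·6 = 1260.
Length 3: W₁..W₃: k=1: 0+4410+9·21·21=8379; k=2: 1890+0+9·10·21=3780 → min 3780 | W₂..W₄: k=2: 0+1260+21·10·6=2520; k=3: 4410+0+21·21·6=7056 → min 2520.
Length 4: W₁..W₄: k=1: 0+2520+9·21·6=3654; k=2: 1890+1260+9·10·6=3690; k=3: 3780+0+9·21·6=4914 → min 3654.
Optimal order: (W₁ × (W₂ × (W₃ × W₄))) with cost 3654.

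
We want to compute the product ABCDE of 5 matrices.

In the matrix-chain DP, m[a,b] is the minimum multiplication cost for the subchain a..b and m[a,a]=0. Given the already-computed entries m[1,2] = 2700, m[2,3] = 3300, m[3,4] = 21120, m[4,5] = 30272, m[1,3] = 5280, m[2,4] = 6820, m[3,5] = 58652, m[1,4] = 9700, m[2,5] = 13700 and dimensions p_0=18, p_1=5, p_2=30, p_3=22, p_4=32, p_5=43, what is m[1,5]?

m[1,5] = min over k∈[1,4] of m[1,k]+m[k+1,5]+p_{0}·p_k·p_{5}.
k=1: 0 + 13700 + 18·5·43 = 17570; k=2: 2700 + 58652 + 18·30·43 = 84572; k=3: 5280 + 30272 + 18·22·43 = 52580; k=4: 9700 + 0 + 18·32·43 = 34468.
Minimum: 17570 at k=1.

17570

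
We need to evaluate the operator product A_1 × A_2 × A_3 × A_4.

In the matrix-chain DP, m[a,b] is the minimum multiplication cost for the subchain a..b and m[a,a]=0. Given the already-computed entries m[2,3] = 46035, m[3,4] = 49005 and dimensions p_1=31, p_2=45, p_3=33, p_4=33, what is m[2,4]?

m[2,4] = min over k∈[2,3] of m[2,k]+m[k+1,4]+p_{1}·p_k·p_{4}.
k=2: 0 + 49005 + 31·45·33 = 95040; k=3: 46035 + 0 + 31·33·33 = 79794.
Minimum: 79794 at k=3.

79794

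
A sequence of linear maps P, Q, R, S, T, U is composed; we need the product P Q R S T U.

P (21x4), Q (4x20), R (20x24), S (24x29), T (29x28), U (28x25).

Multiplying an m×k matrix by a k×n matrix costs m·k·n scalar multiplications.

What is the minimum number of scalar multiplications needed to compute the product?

12852

Adjacent pairs: PQ = 21·4·20 = 1680; QR = 4·20·24 = 1920; RS = 20·24·29 = 13920; ST = 24·29·28 = 19488; TU = 29·28·25 = 20300.
Length 3: P..R: k=1: 0+1920+21·4·24=3936; k=2: 1680+0+21·20·24=11760 → min 3936 | Q..S: k=2: 0+13920+4·20·29=16240; k=3: 1920+0+4·24·29=4704 → min 4704 | R..T: k=3: 0+19488+20·24·28=32928; k=4: 13920+0+20·29·28=30160 → min 30160 | S..U: k=4: 0+20300+24·29·25=37700; k=5: 19488+0+24·28·25=36288 → min 36288.
Length 4: P..S: k=1: 0+4704+21·4·29=7140; k=2: 1680+13920+21·20·29=27780; k=3: 3936+0+21·24·29=18552 → min 7140 | Q..T: k=2: 0+30160+4·20·28=32400; k=3: 1920+19488+4·24·28=24096; k=4: 4704+0+4·29·28=7952 → min 7952 | R..U: k=3: 0+36288+20·24·25=48288; k=4: 13920+20300+20·29·25=48720; k=5: 30160+0+20·28·25=44160 → min 44160.
Length 5: P..T: k=1: 0+7952+21·4·28=10304; k=2: 1680+30160+21·20·28=43600; k=3: 3936+19488+21·24·28=37536; k=4: 7140+0+21·29·28=24192 → min 10304 | Q..U: k=2: 0+44160+4·20·25=46160; k=3: 1920+36288+4·24·25=40608; k=4: 4704+20300+4·29·25=27904; k=5: 7952+0+4·28·25=10752 → min 10752.
Length 6: P..U: k=1: 0+10752+21·4·25=12852; k=2: 1680+44160+21·20·25=56340; k=3: 3936+36288+21·24·25=52824; k=4: 7140+20300+21·29·25=42665; k=5: 10304+0+21·28·25=25004 → min 12852.
Optimal order: (P ((((Q R) S) T) U)) with cost 12852.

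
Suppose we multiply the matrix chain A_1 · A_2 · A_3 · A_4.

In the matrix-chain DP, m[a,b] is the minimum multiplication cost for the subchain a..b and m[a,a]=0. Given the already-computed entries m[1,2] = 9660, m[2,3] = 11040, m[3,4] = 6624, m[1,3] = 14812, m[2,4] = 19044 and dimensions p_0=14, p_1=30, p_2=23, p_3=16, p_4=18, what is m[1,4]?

m[1,4] = min over k∈[1,3] of m[1,k]+m[k+1,4]+p_{0}·p_k·p_{4}.
k=1: 0 + 19044 + 14·30·18 = 26604; k=2: 9660 + 6624 + 14·23·18 = 22080; k=3: 14812 + 0 + 14·16·18 = 18844.
Minimum: 18844 at k=3.

18844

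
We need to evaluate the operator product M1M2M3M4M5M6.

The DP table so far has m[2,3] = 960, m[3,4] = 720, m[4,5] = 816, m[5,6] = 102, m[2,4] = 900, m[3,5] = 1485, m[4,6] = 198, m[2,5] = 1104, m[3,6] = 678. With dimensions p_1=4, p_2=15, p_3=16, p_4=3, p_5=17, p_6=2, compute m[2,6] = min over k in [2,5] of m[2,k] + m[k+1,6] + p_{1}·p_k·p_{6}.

798

m[2,6] = min over k∈[2,5] of m[2,k]+m[k+1,6]+p_{1}·p_k·p_{6}.
k=2: 0 + 678 + 4·15·2 = 798; k=3: 960 + 198 + 4·16·2 = 1286; k=4: 900 + 102 + 4·3·2 = 1026; k=5: 1104 + 0 + 4·17·2 = 1240.
Minimum: 798 at k=2.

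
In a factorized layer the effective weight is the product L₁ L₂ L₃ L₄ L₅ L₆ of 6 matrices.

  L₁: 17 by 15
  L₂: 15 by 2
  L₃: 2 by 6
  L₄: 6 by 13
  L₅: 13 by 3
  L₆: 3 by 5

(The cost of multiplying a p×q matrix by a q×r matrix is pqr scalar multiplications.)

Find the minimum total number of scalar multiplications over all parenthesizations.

944

Adjacent pairs: L₁L₂ = 17·15·2 = 510; L₂L₃ = 15·2·6 = 180; L₃L₄ = 2·6·13 = 156; L₄L₅ = 6·13·3 = 234; L₅L₆ = 13·3·5 = 195.
Length 3: L₁..L₃: k=1: 0+180+17·15·6=1710; k=2: 510+0+17·2·6=714 → min 714 | L₂..L₄: k=2: 0+156+15·2·13=546; k=3: 180+0+15·6·13=1350 → min 546 | L₃..L₅: k=3: 0+234+2·6·3=270; k=4: 156+0+2·13·3=234 → min 234 | L₄..L₆: k=4: 0+195+6·13·5=585; k=5: 234+0+6·3·5=324 → min 324.
Length 4: L₁..L₄: k=1: 0+546+17·15·13=3861; k=2: 510+156+17·2·13=1108; k=3: 714+0+17·6·13=2040 → min 1108 | L₂..L₅: k=2: 0+234+15·2·3=324; k=3: 180+234+15·6·3=684; k=4: 546+0+15·13·3=1131 → min 324 | L₃..L₆: k=3: 0+324+2·6·5=384; k=4: 156+195+2·13·5=481; k=5: 234+0+2·3·5=264 → min 264.
Length 5: L₁..L₅: k=1: 0+324+17·15·3=1089; k=2: 510+234+17·2·3=846; k=3: 714+234+17·6·3=1254; k=4: 1108+0+17·13·3=1771 → min 846 | L₂..L₆: k=2: 0+264+15·2·5=414; k=3: 180+324+15·6·5=954; k=4: 546+195+15·13·5=1716; k=5: 324+0+15·3·5=549 → min 414.
Length 6: L₁..L₆: k=1: 0+414+17·15·5=1689; k=2: 510+264+17·2·5=944; k=3: 714+324+17·6·5=1548; k=4: 1108+195+17·13·5=2408; k=5: 846+0+17·3·5=1101 → min 944.
Optimal order: ((L₁ L₂) (((L₃ L₄) L₅) L₆)) with cost 944.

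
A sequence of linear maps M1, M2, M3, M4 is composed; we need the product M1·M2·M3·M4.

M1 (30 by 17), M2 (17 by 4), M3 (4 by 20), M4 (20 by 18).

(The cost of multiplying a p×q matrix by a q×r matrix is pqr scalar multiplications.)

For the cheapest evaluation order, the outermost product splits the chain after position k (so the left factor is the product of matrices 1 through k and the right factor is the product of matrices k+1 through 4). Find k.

Adjacent pairs: M1M2 = 30·17·4 = 2040; M2M3 = 17·4·20 = 1360; M3M4 = 4·20·18 = 1440.
Length 3: M1..M3: k=1: 0+1360+30·17·20=11560; k=2: 2040+0+30·4·20=4440 → min 4440 | M2..M4: k=2: 0+1440+17·4·18=2664; k=3: 1360+0+17·20·18=7480 → min 2664.
Top-level splits: k=1: (M1..M1)·(M2..M4) → 0+2664+30·17·18 = 11844; k=2: (M1..M2)·(M3..M4) → 2040+1440+30·4·18 = 5640; k=3: (M1..M3)·(M4..M4) → 4440+0+30·20·18 = 15240.
Best split is after M2, i.e. k = 2.

2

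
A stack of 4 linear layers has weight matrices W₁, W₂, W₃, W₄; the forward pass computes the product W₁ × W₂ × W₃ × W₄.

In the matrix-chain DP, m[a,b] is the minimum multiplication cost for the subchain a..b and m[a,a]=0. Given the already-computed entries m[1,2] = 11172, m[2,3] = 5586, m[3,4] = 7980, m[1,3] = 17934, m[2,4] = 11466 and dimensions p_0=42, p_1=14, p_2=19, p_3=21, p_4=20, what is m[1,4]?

m[1,4] = min over k∈[1,3] of m[1,k]+m[k+1,4]+p_{0}·p_k·p_{4}.
k=1: 0 + 11466 + 42·14·20 = 23226; k=2: 11172 + 7980 + 42·19·20 = 35112; k=3: 17934 + 0 + 42·21·20 = 35574.
Minimum: 23226 at k=1.

23226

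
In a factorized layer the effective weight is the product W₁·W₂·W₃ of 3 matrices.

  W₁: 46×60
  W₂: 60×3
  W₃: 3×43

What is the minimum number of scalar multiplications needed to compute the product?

Order (W₁·(W₂·W₃)): (W₂·W₃): 60×3 by 3×43 → 60×43, cost 60·3·43 = 7740; (W₁·(W₂·W₃)): 46×60 by 60×43 → 46×43, cost 46·60·43 = 118680; cumulative 126420. Total 126420.
Order ((W₁·W₂)·W₃): (W₁·W₂): 46×60 by 60×3 → 46×3, cost 46·60·3 = 8280; ((W₁·W₂)·W₃): 46×3 by 3×43 → 46×43, cost 46·3·43 = 5934; cumulative 14214. Total 14214.
Minimum: 14214.

14214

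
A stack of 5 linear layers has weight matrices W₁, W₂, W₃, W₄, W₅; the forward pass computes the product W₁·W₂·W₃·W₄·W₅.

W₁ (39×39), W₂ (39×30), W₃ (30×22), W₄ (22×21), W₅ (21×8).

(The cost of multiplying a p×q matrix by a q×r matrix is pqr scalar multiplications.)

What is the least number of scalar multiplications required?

Adjacent pairs: W₁W₂ = 39·39·30 = 45630; W₂W₃ = 39·30·22 = 25740; W₃W₄ = 30·22·21 = 13860; W₄W₅ = 22·21·8 = 3696.
Length 3: W₁..W₃: k=1: 0+25740+39·39·22=59202; k=2: 45630+0+39·30·22=71370 → min 59202 | W₂..W₄: k=2: 0+13860+39·30·21=38430; k=3: 25740+0+39·22·21=43758 → min 38430 | W₃..W₅: k=3: 0+3696+30·22·8=8976; k=4: 13860+0+30·21·8=18900 → min 8976.
Length 4: W₁..W₄: k=1: 0+38430+39·39·21=70371; k=2: 45630+13860+39·30·21=84060; k=3: 59202+0+39·22·21=77220 → min 70371 | W₂..W₅: k=2: 0+8976+39·30·8=18336; k=3: 25740+3696+39·22·8=36300; k=4: 38430+0+39·21·8=44982 → min 18336.
Length 5: W₁..W₅: k=1: 0+18336+39·39·8=30504; k=2: 45630+8976+39·30·8=63966; k=3: 59202+3696+39·22·8=69762; k=4: 70371+0+39·21·8=76923 → min 30504.
Optimal order: (W₁·(W₂·(W₃·(W₄·W₅)))) with cost 30504.

30504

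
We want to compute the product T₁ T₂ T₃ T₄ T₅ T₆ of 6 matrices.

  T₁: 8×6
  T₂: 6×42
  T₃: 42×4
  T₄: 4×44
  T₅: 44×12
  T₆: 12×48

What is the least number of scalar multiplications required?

Adjacent pairs: T₁T₂ = 8·6·42 = 2016; T₂T₃ = 6·42·4 = 1008; T₃T₄ = 42·4·44 = 7392; T₄T₅ = 4·44·12 = 2112; T₅T₆ = 44·12·48 = 25344.
Length 3: T₁..T₃: k=1: 0+1008+8·6·4=1200; k=2: 2016+0+8·42·4=3360 → min 1200 | T₂..T₄: k=2: 0+7392+6·42·44=18480; k=3: 1008+0+6·4·44=2064 → min 2064 | T₃..T₅: k=3: 0+2112+42·4·12=4128; k=4: 7392+0+42·44·12=29568 → min 4128 | T₄..T₆: k=4: 0+25344+4·44·48=33792; k=5: 2112+0+4·12·48=4416 → min 4416.
Length 4: T₁..T₄: k=1: 0+2064+8·6·44=4176; k=2: 2016+7392+8·42·44=24192; k=3: 1200+0+8·4·44=2608 → min 2608 | T₂..T₅: k=2: 0+4128+6·42·12=7152; k=3: 1008+2112+6·4·12=3408; k=4: 2064+0+6·44·12=5232 → min 3408 | T₃..T₆: k=3: 0+4416+42·4·48=12480; k=4: 7392+25344+42·44·48=121440; k=5: 4128+0+42·12·48=28320 → min 12480.
Length 5: T₁..T₅: k=1: 0+3408+8·6·12=3984; k=2: 2016+4128+8·42·12=10176; k=3: 1200+2112+8·4·12=3696; k=4: 2608+0+8·44·12=6832 → min 3696 | T₂..T₆: k=2: 0+12480+6·42·48=24576; k=3: 1008+4416+6·4·48=6576; k=4: 2064+25344+6·44·48=40080; k=5: 3408+0+6·12·48=6864 → min 6576.
Length 6: T₁..T₆: k=1: 0+6576+8·6·48=8880; k=2: 2016+12480+8·42·48=30624; k=3: 1200+4416+8·4·48=7152; k=4: 2608+25344+8·44·48=44848; k=5: 3696+0+8·12·48=8304 → min 7152.
Optimal order: ((T₁ (T₂ T₃)) ((T₄ T₅) T₆)) with cost 7152.

7152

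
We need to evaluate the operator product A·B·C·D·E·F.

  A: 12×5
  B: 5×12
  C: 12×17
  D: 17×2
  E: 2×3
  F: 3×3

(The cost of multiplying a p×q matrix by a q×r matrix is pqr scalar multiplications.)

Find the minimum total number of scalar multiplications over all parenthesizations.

738

Adjacent pairs: AB = 12·5·12 = 720; BC = 5·12·17 = 1020; CD = 12·17·2 = 408; DE = 17·2·3 = 102; EF = 2·3·3 = 18.
Length 3: A..C: k=1: 0+1020+12·5·17=2040; k=2: 720+0+12·12·17=3168 → min 2040 | B..D: k=2: 0+408+5·12·2=528; k=3: 1020+0+5·17·2=1190 → min 528 | C..E: k=3: 0+102+12·17·3=714; k=4: 408+0+12·2·3=480 → min 480 | D..F: k=4: 0+18+17·2·3=120; k=5: 102+0+17·3·3=255 → min 120.
Length 4: A..D: k=1: 0+528+12·5·2=648; k=2: 720+408+12·12·2=1416; k=3: 2040+0+12·17·2=2448 → min 648 | B..E: k=2: 0+480+5·12·3=660; k=3: 1020+102+5·17·3=1377; k=4: 528+0+5·2·3=558 → min 558 | C..F: k=3: 0+120+12·17·3=732; k=4: 408+18+12·2·3=498; k=5: 480+0+12·3·3=588 → min 498.
Length 5: A..E: k=1: 0+558+12·5·3=738; k=2: 720+480+12·12·3=1632; k=3: 2040+102+12·17·3=2754; k=4: 648+0+12·2·3=720 → min 720 | B..F: k=2: 0+498+5·12·3=678; k=3: 1020+120+5·17·3=1395; k=4: 528+18+5·2·3=576; k=5: 558+0+5·3·3=603 → min 576.
Length 6: A..F: k=1: 0+576+12·5·3=756; k=2: 720+498+12·12·3=1650; k=3: 2040+120+12·17·3=2772; k=4: 648+18+12·2·3=738; k=5: 720+0+12·3·3=828 → min 738.
Optimal order: ((A·(B·(C·D)))·(E·F)) with cost 738.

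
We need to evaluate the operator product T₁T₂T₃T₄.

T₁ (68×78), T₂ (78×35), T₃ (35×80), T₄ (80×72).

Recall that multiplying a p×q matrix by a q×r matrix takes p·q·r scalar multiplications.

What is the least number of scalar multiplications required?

Adjacent pairs: T₁T₂ = 68·78·35 = 185640; T₂T₃ = 78·35·80 = 218400; T₃T₄ = 35·80·72 = 201600.
Length 3: T₁..T₃: k=1: 0+218400+68·78·80=642720; k=2: 185640+0+68·35·80=376040 → min 376040 | T₂..T₄: k=2: 0+201600+78·35·72=398160; k=3: 218400+0+78·80·72=667680 → min 398160.
Length 4: T₁..T₄: k=1: 0+398160+68·78·72=780048; k=2: 185640+201600+68·35·72=558600; k=3: 376040+0+68·80·72=767720 → min 558600.
Optimal order: ((T₁T₂)(T₃T₄)) with cost 558600.

558600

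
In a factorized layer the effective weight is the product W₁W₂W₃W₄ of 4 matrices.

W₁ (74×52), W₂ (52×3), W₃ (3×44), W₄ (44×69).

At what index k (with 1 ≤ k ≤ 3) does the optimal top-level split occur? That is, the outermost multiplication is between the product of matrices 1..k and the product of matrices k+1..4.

2

Adjacent pairs: W₁W₂ = 74·52·3 = 11544; W₂W₃ = 52·3·44 = 6864; W₃W₄ = 3·44·69 = 9108.
Length 3: W₁..W₃: k=1: 0+6864+74·52·44=176176; k=2: 11544+0+74·3·44=21312 → min 21312 | W₂..W₄: k=2: 0+9108+52·3·69=19872; k=3: 6864+0+52·44·69=164736 → min 19872.
Top-level splits: k=1: (W₁..W₁)·(W₂..W₄) → 0+19872+74·52·69 = 285384; k=2: (W₁..W₂)·(W₃..W₄) → 11544+9108+74·3·69 = 35970; k=3: (W₁..W₃)·(W₄..W₄) → 21312+0+74·44·69 = 245976.
Best split is after W₂, i.e. k = 2.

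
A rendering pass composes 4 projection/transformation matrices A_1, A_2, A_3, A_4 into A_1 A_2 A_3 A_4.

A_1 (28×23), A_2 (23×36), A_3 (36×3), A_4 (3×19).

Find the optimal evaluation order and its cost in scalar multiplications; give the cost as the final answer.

Adjacent pairs: A_1A_2 = 28·23·36 = 23184; A_2A_3 = 23·36·3 = 2484; A_3A_4 = 36·3·19 = 2052.
Length 3: A_1..A_3: k=1: 0+2484+28·23·3=4416; k=2: 23184+0+28·36·3=26208 → min 4416 | A_2..A_4: k=2: 0+2052+23·36·19=17784; k=3: 2484+0+23·3·19=3795 → min 3795.
Length 4: A_1..A_4: k=1: 0+3795+28·23·19=16031; k=2: 23184+2052+28·36·19=44388; k=3: 4416+0+28·3·19=6012 → min 6012.
Optimal parenthesization: ((A_1 (A_2 A_3)) A_4) with cost 6012.

6012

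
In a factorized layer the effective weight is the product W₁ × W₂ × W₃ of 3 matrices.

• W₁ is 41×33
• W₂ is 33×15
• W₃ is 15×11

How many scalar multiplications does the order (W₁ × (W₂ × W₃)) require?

(W₂ × W₃): 33×15 by 15×11 → 33×11, cost 33·15·11 = 5445
(W₁ × (W₂ × W₃)): 41×33 by 33×11 → 41×11, cost 41·33·11 = 14883; cumulative 20328
Total: 20328 scalar multiplications.

20328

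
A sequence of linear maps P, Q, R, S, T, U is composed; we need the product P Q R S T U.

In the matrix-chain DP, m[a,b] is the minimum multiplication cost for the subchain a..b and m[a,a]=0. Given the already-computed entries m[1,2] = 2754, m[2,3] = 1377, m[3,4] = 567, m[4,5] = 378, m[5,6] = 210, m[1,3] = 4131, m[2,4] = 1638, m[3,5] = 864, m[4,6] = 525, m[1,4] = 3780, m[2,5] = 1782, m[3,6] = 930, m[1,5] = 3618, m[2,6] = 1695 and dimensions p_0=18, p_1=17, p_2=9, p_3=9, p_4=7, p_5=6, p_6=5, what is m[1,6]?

3225

m[1,6] = min over k∈[1,5] of m[1,k]+m[k+1,6]+p_{0}·p_k·p_{6}.
k=1: 0 + 1695 + 18·17·5 = 3225; k=2: 2754 + 930 + 18·9·5 = 4494; k=3: 4131 + 525 + 18·9·5 = 5466; k=4: 3780 + 210 + 18·7·5 = 4620; k=5: 3618 + 0 + 18·6·5 = 4158.
Minimum: 3225 at k=1.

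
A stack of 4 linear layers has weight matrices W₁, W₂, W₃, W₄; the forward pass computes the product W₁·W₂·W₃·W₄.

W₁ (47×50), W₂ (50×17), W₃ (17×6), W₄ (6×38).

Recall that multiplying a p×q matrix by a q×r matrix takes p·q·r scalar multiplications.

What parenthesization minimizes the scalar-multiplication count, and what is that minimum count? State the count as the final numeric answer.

Adjacent pairs: W₁W₂ = 47·50·17 = 39950; W₂W₃ = 50·17·6 = 5100; W₃W₄ = 17·6·38 = 3876.
Length 3: W₁..W₃: k=1: 0+5100+47·50·6=19200; k=2: 39950+0+47·17·6=44744 → min 19200 | W₂..W₄: k=2: 0+3876+50·17·38=36176; k=3: 5100+0+50·6·38=16500 → min 16500.
Length 4: W₁..W₄: k=1: 0+16500+47·50·38=105800; k=2: 39950+3876+47·17·38=74188; k=3: 19200+0+47·6·38=29916 → min 29916.
Optimal parenthesization: ((W₁·(W₂·W₃))·W₄) with cost 29916.

29916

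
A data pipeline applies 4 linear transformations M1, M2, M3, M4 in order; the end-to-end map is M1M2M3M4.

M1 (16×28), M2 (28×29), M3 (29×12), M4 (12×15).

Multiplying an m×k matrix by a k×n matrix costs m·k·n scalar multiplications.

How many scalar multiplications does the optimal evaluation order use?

Adjacent pairs: M1M2 = 16·28·29 = 12992; M2M3 = 28·29·12 = 9744; M3M4 = 29·12·15 = 5220.
Length 3: M1..M3: k=1: 0+9744+16·28·12=15120; k=2: 12992+0+16·29·12=18560 → min 15120 | M2..M4: k=2: 0+5220+28·29·15=17400; k=3: 9744+0+28·12·15=14784 → min 14784.
Length 4: M1..M4: k=1: 0+14784+16·28·15=21504; k=2: 12992+5220+16·29·15=25172; k=3: 15120+0+16·12·15=18000 → min 18000.
Optimal order: ((M1(M2M3))M4) with cost 18000.

18000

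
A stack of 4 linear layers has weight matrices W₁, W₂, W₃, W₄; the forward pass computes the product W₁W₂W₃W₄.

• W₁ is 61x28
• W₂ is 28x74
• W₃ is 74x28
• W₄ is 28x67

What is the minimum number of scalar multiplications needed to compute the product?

220276

Adjacent pairs: W₁W₂ = 61·28·74 = 126392; W₂W₃ = 28·74·28 = 58016; W₃W₄ = 74·28·67 = 138824.
Length 3: W₁..W₃: k=1: 0+58016+61·28·28=105840; k=2: 126392+0+61·74·28=252784 → min 105840 | W₂..W₄: k=2: 0+138824+28·74·67=277648; k=3: 58016+0+28·28·67=110544 → min 110544.
Length 4: W₁..W₄: k=1: 0+110544+61·28·67=224980; k=2: 126392+138824+61·74·67=567654; k=3: 105840+0+61·28·67=220276 → min 220276.
Optimal order: ((W₁(W₂W₃))W₄) with cost 220276.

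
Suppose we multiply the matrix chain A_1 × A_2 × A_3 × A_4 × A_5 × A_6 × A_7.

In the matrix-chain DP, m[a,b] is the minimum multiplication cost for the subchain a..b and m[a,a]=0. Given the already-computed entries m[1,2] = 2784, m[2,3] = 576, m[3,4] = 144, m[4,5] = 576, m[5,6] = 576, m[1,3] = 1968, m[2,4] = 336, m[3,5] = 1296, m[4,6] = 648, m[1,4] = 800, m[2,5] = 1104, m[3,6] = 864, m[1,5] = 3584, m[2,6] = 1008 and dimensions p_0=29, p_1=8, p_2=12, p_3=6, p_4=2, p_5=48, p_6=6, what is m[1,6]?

1724

m[1,6] = min over k∈[1,5] of m[1,k]+m[k+1,6]+p_{0}·p_k·p_{6}.
k=1: 0 + 1008 + 29·8·6 = 2400; k=2: 2784 + 864 + 29·12·6 = 5736; k=3: 1968 + 648 + 29·6·6 = 3660; k=4: 800 + 576 + 29·2·6 = 1724; k=5: 3584 + 0 + 29·48·6 = 11936.
Minimum: 1724 at k=4.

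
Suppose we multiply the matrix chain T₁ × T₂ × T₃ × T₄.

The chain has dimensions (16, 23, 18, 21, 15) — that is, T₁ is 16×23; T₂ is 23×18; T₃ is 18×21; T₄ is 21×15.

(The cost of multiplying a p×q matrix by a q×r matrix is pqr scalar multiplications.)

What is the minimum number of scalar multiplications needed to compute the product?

16614

Adjacent pairs: T₁T₂ = 16·23·18 = 6624; T₂T₃ = 23·18·21 = 8694; T₃T₄ = 18·21·15 = 5670.
Length 3: T₁..T₃: k=1: 0+8694+16·23·21=16422; k=2: 6624+0+16·18·21=12672 → min 12672 | T₂..T₄: k=2: 0+5670+23·18·15=11880; k=3: 8694+0+23·21·15=15939 → min 11880.
Length 4: T₁..T₄: k=1: 0+11880+16·23·15=17400; k=2: 6624+5670+16·18·15=16614; k=3: 12672+0+16·21·15=17712 → min 16614.
Optimal order: ((T₁ × T₂) × (T₃ × T₄)) with cost 16614.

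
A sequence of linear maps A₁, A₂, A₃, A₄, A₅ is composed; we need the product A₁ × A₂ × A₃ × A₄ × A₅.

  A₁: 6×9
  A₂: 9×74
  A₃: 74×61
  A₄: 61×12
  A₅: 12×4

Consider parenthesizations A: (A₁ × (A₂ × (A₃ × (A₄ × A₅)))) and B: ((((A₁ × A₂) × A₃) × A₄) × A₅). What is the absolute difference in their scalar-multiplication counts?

Order A = (A₁ × (A₂ × (A₃ × (A₄ × A₅)))): (A₄ × A₅): 61×12 by 12×4 → 61×4, cost 61·12·4 = 2928; (A₃ × (A₄ × A₅)): 74×61 by 61×4 → 74×4, cost 74·61·4 = 18056; cumulative 20984; (A₂ × (A₃ × (A₄ × A₅))): 9×74 by 74×4 → 9×4, cost 9·74·4 = 2664; cumulative 23648; (A₁ × (A₂ × (A₃ × (A₄ × A₅)))): 6×9 by 9×4 → 6×4, cost 6·9·4 = 216; cumulative 23864. Total 23864.
Order B = ((((A₁ × A₂) × A₃) × A₄) × A₅): (A₁ × A₂): 6×9 by 9×74 → 6×74, cost 6·9·74 = 3996; ((A₁ × A₂) × A₃): 6×74 by 74×61 → 6×61, cost 6·74·61 = 27084; cumulative 31080; (((A₁ × A₂) × A₃) × A₄): 6×61 by 61×12 → 6×12, cost 6·61·12 = 4392; cumulative 35472; ((((A₁ × A₂) × A₃) × A₄) × A₅): 6×12 by 12×4 → 6×4, cost 6·12·4 = 288; cumulative 35760. Total 35760.
Difference: |23864 − 35760| = 11896.

11896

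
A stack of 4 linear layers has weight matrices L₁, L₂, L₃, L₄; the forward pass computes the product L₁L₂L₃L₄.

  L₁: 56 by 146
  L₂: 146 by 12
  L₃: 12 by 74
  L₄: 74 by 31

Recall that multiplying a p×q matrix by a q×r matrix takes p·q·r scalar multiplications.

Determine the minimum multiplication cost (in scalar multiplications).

Adjacent pairs: L₁L₂ = 56·146·12 = 98112; L₂L₃ = 146·12·74 = 129648; L₃L₄ = 12·74·31 = 27528.
Length 3: L₁..L₃: k=1: 0+129648+56·146·74=734672; k=2: 98112+0+56·12·74=147840 → min 147840 | L₂..L₄: k=2: 0+27528+146·12·31=81840; k=3: 129648+0+146·74·31=464572 → min 81840.
Length 4: L₁..L₄: k=1: 0+81840+56·146·31=335296; k=2: 98112+27528+56·12·31=146472; k=3: 147840+0+56·74·31=276304 → min 146472.
Optimal order: ((L₁L₂)(L₃L₄)) with cost 146472.

146472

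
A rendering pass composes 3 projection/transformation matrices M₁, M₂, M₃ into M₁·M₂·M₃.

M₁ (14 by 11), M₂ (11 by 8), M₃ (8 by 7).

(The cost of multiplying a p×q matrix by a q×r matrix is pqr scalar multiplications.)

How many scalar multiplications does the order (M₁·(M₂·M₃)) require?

1694

(M₂·M₃): 11×8 by 8×7 → 11×7, cost 11·8·7 = 616
(M₁·(M₂·M₃)): 14×11 by 11×7 → 14×7, cost 14·11·7 = 1078; cumulative 1694
Total: 1694 scalar multiplications.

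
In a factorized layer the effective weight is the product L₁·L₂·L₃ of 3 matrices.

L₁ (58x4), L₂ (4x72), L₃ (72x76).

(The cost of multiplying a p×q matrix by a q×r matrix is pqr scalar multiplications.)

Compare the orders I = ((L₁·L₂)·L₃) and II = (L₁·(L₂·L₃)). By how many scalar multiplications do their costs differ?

294560

Order I = ((L₁·L₂)·L₃): (L₁·L₂): 58×4 by 4×72 → 58×72, cost 58·4·72 = 16704; ((L₁·L₂)·L₃): 58×72 by 72×76 → 58×76, cost 58·72·76 = 317376; cumulative 334080. Total 334080.
Order II = (L₁·(L₂·L₃)): (L₂·L₃): 4×72 by 72×76 → 4×76, cost 4·72·76 = 21888; (L₁·(L₂·L₃)): 58×4 by 4×76 → 58×76, cost 58·4·76 = 17632; cumulative 39520. Total 39520.
Difference: |334080 − 39520| = 294560.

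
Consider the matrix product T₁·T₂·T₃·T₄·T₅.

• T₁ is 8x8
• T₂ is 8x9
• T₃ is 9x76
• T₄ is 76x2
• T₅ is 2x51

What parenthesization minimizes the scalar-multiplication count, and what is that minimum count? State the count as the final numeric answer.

Adjacent pairs: T₁T₂ = 8·8·9 = 576; T₂T₃ = 8·9·76 = 5472; T₃T₄ = 9·76·2 = 1368; T₄T₅ = 76·2·51 = 7752.
Length 3: T₁..T₃: k=1: 0+5472+8·8·76=10336; k=2: 576+0+8·9·76=6048 → min 6048 | T₂..T₄: k=2: 0+1368+8·9·2=1512; k=3: 5472+0+8·76·2=6688 → min 1512 | T₃..T₅: k=3: 0+7752+9·76·51=42636; k=4: 1368+0+9·2·51=2286 → min 2286.
Length 4: T₁..T₄: k=1: 0+1512+8·8·2=1640; k=2: 576+1368+8·9·2=2088; k=3: 6048+0+8·76·2=7264 → min 1640 | T₂..T₅: k=2: 0+2286+8·9·51=5958; k=3: 5472+7752+8·76·51=44232; k=4: 1512+0+8·2·51=2328 → min 2328.
Length 5: T₁..T₅: k=1: 0+2328+8·8·51=5592; k=2: 576+2286+8·9·51=6534; k=3: 6048+7752+8·76·51=44808; k=4: 1640+0+8·2·51=2456 → min 2456.
Optimal parenthesization: ((T₁·(T₂·(T₃·T₄)))·T₅) with cost 2456.

2456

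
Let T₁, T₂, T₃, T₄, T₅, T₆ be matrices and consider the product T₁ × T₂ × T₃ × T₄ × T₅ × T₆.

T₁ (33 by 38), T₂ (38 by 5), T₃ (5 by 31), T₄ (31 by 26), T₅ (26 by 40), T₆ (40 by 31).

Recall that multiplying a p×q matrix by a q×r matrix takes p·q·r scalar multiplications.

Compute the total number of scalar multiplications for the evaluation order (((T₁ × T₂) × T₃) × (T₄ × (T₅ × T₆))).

100324

(T₁ × T₂): 33×38 by 38×5 → 33×5, cost 33·38·5 = 6270
((T₁ × T₂) × T₃): 33×5 by 5×31 → 33×31, cost 33·5·31 = 5115; cumulative 11385
(T₅ × T₆): 26×40 by 40×31 → 26×31, cost 26·40·31 = 32240
(T₄ × (T₅ × T₆)): 31×26 by 26×31 → 31×31, cost 31·26·31 = 24986; cumulative 57226
(((T₁ × T₂) × T₃) × (T₄ × (T₅ × T₆))): 33×31 by 31×31 → 33×31, cost 33·31·31 = 31713; cumulative 100324
Total: 100324 scalar multiplications.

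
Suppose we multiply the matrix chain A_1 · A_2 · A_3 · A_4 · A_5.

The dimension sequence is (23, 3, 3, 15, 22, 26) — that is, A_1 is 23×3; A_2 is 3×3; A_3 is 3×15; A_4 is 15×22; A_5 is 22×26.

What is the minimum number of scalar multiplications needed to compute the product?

4635

Adjacent pairs: A_1A_2 = 23·3·3 = 207; A_2A_3 = 3·3·15 = 135; A_3A_4 = 3·15·22 = 990; A_4A_5 = 15·22·26 = 8580.
Length 3: A_1..A_3: k=1: 0+135+23·3·15=1170; k=2: 207+0+23·3·15=1242 → min 1170 | A_2..A_4: k=2: 0+990+3·3·22=1188; k=3: 135+0+3·15·22=1125 → min 1125 | A_3..A_5: k=3: 0+8580+3·15·26=9750; k=4: 990+0+3·22·26=2706 → min 2706.
Length 4: A_1..A_4: k=1: 0+1125+23·3·22=2643; k=2: 207+990+23·3·22=2715; k=3: 1170+0+23·15·22=8760 → min 2643 | A_2..A_5: k=2: 0+2706+3·3·26=2940; k=3: 135+8580+3·15·26=9885; k=4: 1125+0+3·22·26=2841 → min 2841.
Length 5: A_1..A_5: k=1: 0+2841+23·3·26=4635; k=2: 207+2706+23·3·26=4707; k=3: 1170+8580+23·15·26=18720; k=4: 2643+0+23·22·26=15799 → min 4635.
Optimal order: (A_1 · (((A_2 · A_3) · A_4) · A_5)) with cost 4635.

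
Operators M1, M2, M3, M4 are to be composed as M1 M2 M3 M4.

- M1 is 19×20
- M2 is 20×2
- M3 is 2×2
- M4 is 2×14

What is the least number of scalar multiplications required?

1348

Adjacent pairs: M1M2 = 19·20·2 = 760; M2M3 = 20·2·2 = 80; M3M4 = 2·2·14 = 56.
Length 3: M1..M3: k=1: 0+80+19·20·2=840; k=2: 760+0+19·2·2=836 → min 836 | M2..M4: k=2: 0+56+20·2·14=616; k=3: 80+0+20·2·14=640 → min 616.
Length 4: M1..M4: k=1: 0+616+19·20·14=5936; k=2: 760+56+19·2·14=1348; k=3: 836+0+19·2·14=1368 → min 1348.
Optimal order: ((M1 M2) (M3 M4)) with cost 1348.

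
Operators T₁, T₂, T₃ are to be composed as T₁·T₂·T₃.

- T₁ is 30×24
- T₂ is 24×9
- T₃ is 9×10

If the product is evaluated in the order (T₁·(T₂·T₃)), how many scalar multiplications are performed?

(T₂·T₃): 24×9 by 9×10 → 24×10, cost 24·9·10 = 2160
(T₁·(T₂·T₃)): 30×24 by 24×10 → 30×10, cost 30·24·10 = 7200; cumulative 9360
Total: 9360 scalar multiplications.

9360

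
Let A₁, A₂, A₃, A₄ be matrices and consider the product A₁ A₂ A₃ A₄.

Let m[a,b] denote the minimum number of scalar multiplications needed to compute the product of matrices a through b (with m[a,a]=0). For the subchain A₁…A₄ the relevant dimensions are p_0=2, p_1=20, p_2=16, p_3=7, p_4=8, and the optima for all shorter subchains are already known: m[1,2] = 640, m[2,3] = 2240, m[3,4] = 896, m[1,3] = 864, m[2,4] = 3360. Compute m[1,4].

976

m[1,4] = min over k∈[1,3] of m[1,k]+m[k+1,4]+p_{0}·p_k·p_{4}.
k=1: 0 + 3360 + 2·20·8 = 3680; k=2: 640 + 896 + 2·16·8 = 1792; k=3: 864 + 0 + 2·7·8 = 976.
Minimum: 976 at k=3.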